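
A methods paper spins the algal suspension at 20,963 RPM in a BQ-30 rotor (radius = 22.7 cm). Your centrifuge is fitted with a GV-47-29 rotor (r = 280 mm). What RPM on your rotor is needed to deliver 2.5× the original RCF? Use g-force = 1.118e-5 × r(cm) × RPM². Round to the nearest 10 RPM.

RCF_original = 1.118 × 10⁻⁵ × 22.7 × (20963)² = 1.118 × 10⁻⁵ × 22.7 × 439,447,369 ≈ 111,525.6 × g
Target RCF = 2.5 × 111,525.6 ≈ 278,814 × g
Your rotor: r = 280 mm = 28.0 cm
278,814 = 1.118 × 10⁻⁵ × 28 × N²
N² = 278,814 / (31.304 × 10⁻⁵) = 890,665,730
N ≈ √890,665,730 ≈ 29,844.0

≈ 29840 RPM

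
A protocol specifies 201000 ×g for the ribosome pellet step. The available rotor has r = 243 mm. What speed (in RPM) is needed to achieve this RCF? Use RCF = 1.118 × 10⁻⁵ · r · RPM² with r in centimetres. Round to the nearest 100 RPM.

r = 243 mm = 24.3 cm
201,000 = 1.118 × 10⁻⁵ × 24.3 × N²
N² = 201,000 / (27.1674 × 10⁻⁵) = 739,857,329
N ≈ √739,857,329 ≈ 27,200.3

N ≈ 27200 RPM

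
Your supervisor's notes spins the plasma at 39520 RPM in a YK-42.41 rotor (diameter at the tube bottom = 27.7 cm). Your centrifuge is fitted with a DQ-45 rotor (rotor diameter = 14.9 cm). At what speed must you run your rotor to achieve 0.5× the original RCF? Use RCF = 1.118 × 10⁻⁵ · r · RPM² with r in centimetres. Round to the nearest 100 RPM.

Original rotor: r = 27.7 / 2 = 13.85 cm
RCF_original = 1.118 × 10⁻⁵ × 13.85 × (39520)² = 1.118 × 10⁻⁵ × 13.85 × 1,561,830,400 ≈ 241,838.5 × g
Target RCF = 0.5 × 241,838.5 ≈ 120,919.2 × g
Your rotor: r = 14.9 / 2 = 7.45 cm
120,919.2 = 1.118 × 10⁻⁵ × 7.45 × N²
N² = 120,919.2 / (8.3291 × 10⁻⁵) = 1,451,767,898
N ≈ √1,451,767,898 ≈ 38,102.1

38100 RPM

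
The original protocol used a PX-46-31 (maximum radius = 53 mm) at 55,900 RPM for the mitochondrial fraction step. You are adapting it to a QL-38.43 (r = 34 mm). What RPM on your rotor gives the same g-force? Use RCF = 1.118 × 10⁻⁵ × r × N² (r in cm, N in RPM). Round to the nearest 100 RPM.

69800 RPM

Original rotor: r = 53 mm = 5.3 cm
RCF_original = 1.118 × 10⁻⁵ × 5.3 × (55900)² = 1.118 × 10⁻⁵ × 5.3 × 3,124,810,000 ≈ 185,157.5 × g
Your rotor: r = 34 mm = 3.4 cm
185,157.5 = 1.118 × 10⁻⁵ × 3.4 × N²
N² = 185,157.5 / (3.8012 × 10⁻⁵) = 4,871,027,570
N ≈ √4,871,027,570 ≈ 69,792.7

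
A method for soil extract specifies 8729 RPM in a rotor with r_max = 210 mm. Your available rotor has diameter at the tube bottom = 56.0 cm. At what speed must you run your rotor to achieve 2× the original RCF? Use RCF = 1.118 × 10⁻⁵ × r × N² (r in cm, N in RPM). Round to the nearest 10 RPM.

Original rotor: r = 210 mm = 21.0 cm
RCF_original = 1.118 × 10⁻⁵ × 21 × (8729)² = 1.118 × 10⁻⁵ × 21 × 76,195,441 ≈ 17,889.2 × g
Target RCF = 2 × 17,889.2 ≈ 35,778.4 × g
Your rotor: r = 56.0 / 2 = 28 cm
35,778.4 = 1.118 × 10⁻⁵ × 28 × N²
N² = 35,778.4 / (31.304 × 10⁻⁵) = 114,293,381
N ≈ √114,293,381 ≈ 10,690.8

10690 RPM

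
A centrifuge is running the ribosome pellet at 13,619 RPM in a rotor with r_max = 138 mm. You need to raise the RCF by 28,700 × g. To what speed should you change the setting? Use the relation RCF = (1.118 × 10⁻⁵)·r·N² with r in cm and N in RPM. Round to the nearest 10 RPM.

r = 138 mm = 13.8 cm
Current RCF = 1.118 × 10⁻⁵ × 13.8 × (13619)² = 1.118 × 10⁻⁵ × 13.8 × 185,477,161 ≈ 28,616.2 × g
Target RCF = 28,616.2 + 28,700 = 57,316.2 × g
N² = 57,316.2 / (15.4284 × 10⁻⁵) = 371,498,017
N ≈ √371,498,017 ≈ 19,274.3

N₂ ≈ 19270 RPM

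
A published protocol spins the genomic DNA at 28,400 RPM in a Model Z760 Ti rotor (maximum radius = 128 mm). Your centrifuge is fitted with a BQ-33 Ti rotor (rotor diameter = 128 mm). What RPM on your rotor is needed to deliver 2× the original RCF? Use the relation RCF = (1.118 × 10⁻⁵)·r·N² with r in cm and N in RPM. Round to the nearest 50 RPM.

Original rotor: r = 128 mm = 12.8 cm
RCF_original = 1.118 × 10⁻⁵ × 12.8 × (28400)² = 1.118 × 10⁻⁵ × 12.8 × 806,560,000 ≈ 115,422 × g
Target RCF = 2 × 115,422 ≈ 230,844 × g
Your rotor: r = 128 mm / 2 = 64 mm = 6.4 cm
230,844 = 1.118 × 10⁻⁵ × 6.4 × N²
N² = 230,844 / (7.1552 × 10⁻⁵) = 3,226,241,055
N ≈ √3,226,241,055 ≈ 56,800.0

56800 RPM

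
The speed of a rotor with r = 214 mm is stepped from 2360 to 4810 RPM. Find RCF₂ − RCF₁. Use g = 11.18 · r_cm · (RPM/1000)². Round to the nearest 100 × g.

≈ 4200 × g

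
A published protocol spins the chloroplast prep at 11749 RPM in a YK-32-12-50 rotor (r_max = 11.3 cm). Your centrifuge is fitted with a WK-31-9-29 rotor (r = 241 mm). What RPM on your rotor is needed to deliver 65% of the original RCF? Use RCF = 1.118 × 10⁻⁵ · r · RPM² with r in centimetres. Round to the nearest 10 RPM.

RCF_original = 1.118 × 10⁻⁵ × 11.3 × (11749)² = 1.118 × 10⁻⁵ × 11.3 × 138,039,001 ≈ 17,439 × g
Target RCF = 0.65 × 17,439 ≈ 11,335.4 × g
Your rotor: r = 241 mm = 24.1 cm
11,335.4 = 1.118 × 10⁻⁵ × 24.1 × N²
N² = 11,335.4 / (26.9438 × 10⁻⁵) = 42,070,532
N ≈ √42,070,532 ≈ 6,486.2

6490 RPM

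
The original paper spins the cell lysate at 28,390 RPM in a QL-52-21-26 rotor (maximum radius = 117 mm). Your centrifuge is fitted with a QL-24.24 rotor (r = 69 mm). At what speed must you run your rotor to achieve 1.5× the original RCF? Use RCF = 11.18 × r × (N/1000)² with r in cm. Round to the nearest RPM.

Original rotor: r = 117 mm = 11.7 cm
RCF_original = 11.18 × 11.7 × (28.39)² = 11.18 × 11.7 × 805.9921 ≈ 105,428.6 × g
Target RCF = 1.5 × 105,428.6 ≈ 158,142.9 × g
Your rotor: r = 69 mm = 6.9 cm
158,142.9 = 11.18 × 6.9 × (N/1000)²
(N/1000)² = 158,142.9 / 77.142 = 2050.023
N = 1000 × √2050.023 ≈ 45,277.2

45277 RPM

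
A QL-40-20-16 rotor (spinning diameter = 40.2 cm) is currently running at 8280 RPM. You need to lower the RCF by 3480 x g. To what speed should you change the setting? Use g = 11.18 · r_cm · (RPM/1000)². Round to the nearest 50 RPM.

N₂ ≈ 7300 RPM

r = 40.2 / 2 = 20.1 cm
Current RCF = 11.18 × 20.1 × (8.28)² = 11.18 × 20.1 × 68.5584 ≈ 15,406.3 × g
Target RCF = 15,406.3 − 3,480 = 11,926.3 × g
(N/1000)² = 11,926.3 / 224.718 = 53.0723
N = 1000 × √53.0723 ≈ 7,285.1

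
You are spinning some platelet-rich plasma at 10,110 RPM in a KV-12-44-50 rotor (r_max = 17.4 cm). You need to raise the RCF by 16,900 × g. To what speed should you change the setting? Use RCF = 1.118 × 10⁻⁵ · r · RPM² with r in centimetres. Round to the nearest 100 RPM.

Current RCF = 1.118 × 10⁻⁵ × 17.4 × (10110)² = 1.118 × 10⁻⁵ × 17.4 × 102,212,100 ≈ 19,883.5 × g
Target RCF = 19,883.5 + 16,900 = 36,783.5 × g
N² = 36,783.5 / (19.4532 × 10⁻⁵) = 189,087,142
N ≈ √189,087,142 ≈ 13,750.9

13800 RPM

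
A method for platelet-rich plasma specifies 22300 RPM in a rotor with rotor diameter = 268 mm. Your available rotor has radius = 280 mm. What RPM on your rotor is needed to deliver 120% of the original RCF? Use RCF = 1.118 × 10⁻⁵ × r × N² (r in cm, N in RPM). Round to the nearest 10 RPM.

16900 RPM

Original rotor: r = 268 mm / 2 = 134 mm = 13.4 cm
RCF_original = 1.118 × 10⁻⁵ × 13.4 × (22300)² = 1.118 × 10⁻⁵ × 13.4 × 497,290,000 ≈ 74,500 × g
Target RCF = 1.2 × 74,500 ≈ 89,400 × g
Your rotor: r = 280 mm = 28.0 cm
89,400 = 1.118 × 10⁻⁵ × 28 × N²
N² = 89,400 / (31.304 × 10⁻⁵) = 285,586,507
N ≈ √285,586,507 ≈ 16,899.3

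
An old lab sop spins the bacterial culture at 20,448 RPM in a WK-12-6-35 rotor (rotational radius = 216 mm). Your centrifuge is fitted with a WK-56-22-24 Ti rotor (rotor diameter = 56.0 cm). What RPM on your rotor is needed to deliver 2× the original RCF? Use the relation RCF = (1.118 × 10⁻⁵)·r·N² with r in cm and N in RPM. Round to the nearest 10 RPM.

25400 RPM

Original rotor: r = 216 mm = 21.6 cm
RCF = 1.118 × 10⁻⁵ × r × N²
RCF_original = 1.118 × 10⁻⁵ × 21.6 × (20448)² = 1.118 × 10⁻⁵ × 21.6 × 418,120,704 ≈ 100,971.1 × g
Target RCF = 2 × 100,971.1 ≈ 201,942.2 × g
Your rotor: r = 56.0 / 2 = 28 cm
201,942.2 = 1.118 × 10⁻⁵ × 28 × N²
N² = 201,942.2 / (31.304 × 10⁻⁵) = 645,100,307
N ≈ √645,100,307 ≈ 25,398.8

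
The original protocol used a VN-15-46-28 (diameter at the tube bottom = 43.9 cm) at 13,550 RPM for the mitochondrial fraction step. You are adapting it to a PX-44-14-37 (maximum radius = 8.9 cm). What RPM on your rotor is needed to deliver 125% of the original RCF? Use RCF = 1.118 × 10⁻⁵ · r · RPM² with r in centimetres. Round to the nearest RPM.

≈ 23791 RPM

Original rotor: r = 43.9 / 2 = 21.95 cm
RCF_original = 1.118 × 10⁻⁵ × 21.95 × (13550)² = 1.118 × 10⁻⁵ × 21.95 × 183,602,500 ≈ 45,056.2 × g
Target RCF = 1.25 × 45,056.2 ≈ 56,320.2 × g
56,320.2 = 1.118 × 10⁻⁵ × 8.9 × N²
N² = 56,320.2 / (9.9502 × 10⁻⁵) = 566,020,784
N ≈ √566,020,784 ≈ 23,791.2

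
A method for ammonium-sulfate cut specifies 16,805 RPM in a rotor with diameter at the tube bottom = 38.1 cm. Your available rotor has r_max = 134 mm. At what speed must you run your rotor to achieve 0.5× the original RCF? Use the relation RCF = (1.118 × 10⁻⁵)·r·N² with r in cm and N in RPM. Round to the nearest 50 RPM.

Original rotor: r = 38.1 / 2 = 19.05 cm
RCF_original = 1.118 × 10⁻⁵ × 19.05 × (16805)² = 1.118 × 10⁻⁵ × 19.05 × 282,408,025 ≈ 60,147 × g
Target RCF = 0.5 × 60,147 ≈ 30,073.5 × g
Your rotor: r = 134 mm = 13.4 cm
30,073.5 = 1.118 × 10⁻⁵ × 13.4 × N²
N² = 30,073.5 / (14.9812 × 10⁻⁵) = 200,741,596
N ≈ √200,741,596 ≈ 14,168.3

≈ 14150 RPM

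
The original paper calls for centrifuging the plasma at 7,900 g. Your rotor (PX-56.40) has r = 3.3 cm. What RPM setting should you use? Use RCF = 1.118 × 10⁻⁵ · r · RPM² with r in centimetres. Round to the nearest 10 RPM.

≈ 14630 RPM

RCF = 1.118 × 10⁻⁵ × r × N²
7,900 = 1.118 × 10⁻⁵ × 3.3 × N²
N² = 7,900 / (3.6894 × 10⁻⁵) = 214,126,958
N ≈ √214,126,958 ≈ 14,633.1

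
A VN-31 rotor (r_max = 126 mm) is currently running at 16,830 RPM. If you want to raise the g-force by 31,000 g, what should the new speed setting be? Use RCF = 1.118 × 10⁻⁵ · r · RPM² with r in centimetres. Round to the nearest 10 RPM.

N₂ ≈ 22430 RPM

r = 126 mm = 12.6 cm
Current RCF = 1.118 × 10⁻⁵ × 12.6 × (16830)² = 1.118 × 10⁻⁵ × 12.6 × 283,248,900 ≈ 39,900.7 × g
Target RCF = 39,900.7 + 31,000 = 70,900.7 × g
N² = 70,900.7 / (14.0868 × 10⁻⁵) = 503,313,031
N ≈ √503,313,031 ≈ 22,434.6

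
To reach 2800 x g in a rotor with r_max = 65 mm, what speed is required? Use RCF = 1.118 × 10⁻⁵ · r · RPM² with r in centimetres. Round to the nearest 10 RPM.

N ≈ 6210 RPM

r = 65 mm = 6.5 cm
2,800 = 1.118 × 10⁻⁵ × 6.5 × N²
N² = 2,800 / (7.267 × 10⁻⁵) = 38,530,343
N ≈ √38,530,343 ≈ 6,207.3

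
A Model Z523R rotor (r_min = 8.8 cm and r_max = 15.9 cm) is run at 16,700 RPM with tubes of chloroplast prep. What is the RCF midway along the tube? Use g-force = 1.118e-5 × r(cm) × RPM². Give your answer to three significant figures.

RCF ≈ 38500 × g

r_avg = (8.8 + 15.9) / 2 = 12.35 cm
RCF = 1.118 × 10⁻⁵ × 12.35 × (16700)² = 1.118 × 10⁻⁵ × 12.35 × 278,890,000 ≈ 38,507.2 × g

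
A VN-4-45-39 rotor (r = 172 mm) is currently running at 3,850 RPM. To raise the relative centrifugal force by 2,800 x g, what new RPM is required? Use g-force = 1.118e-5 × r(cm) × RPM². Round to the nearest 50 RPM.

r = 172 mm = 17.2 cm
Current RCF = 1.118 × 10⁻⁵ × 17.2 × (3850)² = 1.118 × 10⁻⁵ × 17.2 × 14,822,500 ≈ 2,850.3 × g
Target RCF = 2,850.3 + 2,800 = 5,650.3 × g
N² = 5,650.3 / (19.2296 × 10⁻⁵) = 29,383,347
N ≈ √29,383,347 ≈ 5,420.6

N₂ ≈ 5400 RPM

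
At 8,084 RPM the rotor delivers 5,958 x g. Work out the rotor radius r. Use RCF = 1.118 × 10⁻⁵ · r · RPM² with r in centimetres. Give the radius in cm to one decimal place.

8.2 cm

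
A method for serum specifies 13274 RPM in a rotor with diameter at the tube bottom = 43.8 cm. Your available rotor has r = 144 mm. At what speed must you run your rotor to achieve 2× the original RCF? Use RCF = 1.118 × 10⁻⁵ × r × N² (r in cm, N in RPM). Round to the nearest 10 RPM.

Original rotor: r = 43.8 / 2 = 21.9 cm
RCF = 1.118 × 10⁻⁵ × r × N²
RCF_original = 1.118 × 10⁻⁵ × 21.9 × (13274)² = 1.118 × 10⁻⁵ × 21.9 × 176,199,076 ≈ 43,140.9 × g
Target RCF = 2 × 43,140.9 ≈ 86,281.8 × g
Your rotor: r = 144 mm = 14.4 cm
86,281.8 = 1.118 × 10⁻⁵ × 14.4 × N²
N² = 86,281.8 / (16.0992 × 10⁻⁵) = 535,938,432
N ≈ √535,938,432 ≈ 23,150.3

23150 RPM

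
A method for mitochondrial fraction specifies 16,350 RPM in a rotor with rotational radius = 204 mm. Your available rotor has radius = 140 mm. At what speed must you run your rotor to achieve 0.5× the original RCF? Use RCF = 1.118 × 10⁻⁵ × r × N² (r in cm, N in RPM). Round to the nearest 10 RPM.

13960 RPM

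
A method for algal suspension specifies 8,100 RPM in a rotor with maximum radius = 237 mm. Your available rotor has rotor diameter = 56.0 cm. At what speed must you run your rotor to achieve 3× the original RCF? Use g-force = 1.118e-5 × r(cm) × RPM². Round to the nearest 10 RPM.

Original rotor: r = 237 mm = 23.7 cm
RCF_original = 1.118 × 10⁻⁵ × 23.7 × (8100)² = 1.118 × 10⁻⁵ × 23.7 × 65,610,000 ≈ 17,384.4 × g
Target RCF = 3 × 17,384.4 ≈ 52,153.2 × g
Your rotor: r = 56.0 / 2 = 28 cm
52,153.2 = 1.118 × 10⁻⁵ × 28 × N²
N² = 52,153.2 / (31.304 × 10⁻⁵) = 166,602,351
N ≈ √166,602,351 ≈ 12,907.5

≈ 12910 RPM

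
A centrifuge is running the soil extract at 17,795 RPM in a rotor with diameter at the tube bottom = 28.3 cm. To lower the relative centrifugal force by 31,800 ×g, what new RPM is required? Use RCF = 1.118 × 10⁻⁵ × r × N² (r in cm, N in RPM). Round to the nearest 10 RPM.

r = 28.3 / 2 = 14.15 cm
Current RCF = 1.118 × 10⁻⁵ × 14.15 × (17795)² = 1.118 × 10⁻⁵ × 14.15 × 316,662,025 ≈ 50,095 × g
Target RCF = 50,095 − 31,800 = 18,295 × g
N² = 18,295 / (15.8197 × 10⁻⁵) = 115,646,947
N ≈ √115,646,947 ≈ 10,753.9

≈ 10750 RPM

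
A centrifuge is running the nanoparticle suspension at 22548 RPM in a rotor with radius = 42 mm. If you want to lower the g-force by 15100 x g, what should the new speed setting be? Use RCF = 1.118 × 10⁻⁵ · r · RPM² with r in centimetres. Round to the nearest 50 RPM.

r = 42 mm = 4.2 cm
Current RCF = 1.118 × 10⁻⁵ × 4.2 × (22548)² = 1.118 × 10⁻⁵ × 4.2 × 508,412,304 ≈ 23,873 × g
Target RCF = 23,873 − 15,100 = 8,773 × g
N² = 8,773 / (4.6956 × 10⁻⁵) = 186,834,483
N ≈ √186,834,483 ≈ 13,668.7

13650 RPM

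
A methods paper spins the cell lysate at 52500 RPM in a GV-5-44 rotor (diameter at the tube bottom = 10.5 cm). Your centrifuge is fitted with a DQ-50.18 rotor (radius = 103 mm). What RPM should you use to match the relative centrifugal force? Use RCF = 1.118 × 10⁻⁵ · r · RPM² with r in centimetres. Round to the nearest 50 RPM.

Original rotor: r = 10.5 / 2 = 5.25 cm
RCF_original = 1.118 × 10⁻⁵ × 5.25 × (52500)² = 1.118 × 10⁻⁵ × 5.25 × 2,756,250,000 ≈ 161,778.1 × g
Your rotor: r = 103 mm = 10.3 cm
161,778.1 = 1.118 × 10⁻⁵ × 10.3 × N²
N² = 161,778.1 / (11.5154 × 10⁻⁵) = 1,404,884,763
N ≈ √1,404,884,763 ≈ 37,481.8

37500 RPM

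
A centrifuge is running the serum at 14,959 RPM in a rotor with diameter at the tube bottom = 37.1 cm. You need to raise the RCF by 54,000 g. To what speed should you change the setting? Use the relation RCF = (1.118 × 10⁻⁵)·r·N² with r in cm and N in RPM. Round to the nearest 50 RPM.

r = 37.1 / 2 = 18.55 cm
Current RCF = 1.118 × 10⁻⁵ × 18.55 × (14959)² = 1.118 × 10⁻⁵ × 18.55 × 223,771,681 ≈ 46,407.8 × g
Target RCF = 46,407.8 + 54,000 = 100,407.8 × g
N² = 100,407.8 / (20.7389 × 10⁻⁵) = 484,152,004
N ≈ √484,152,004 ≈ 22,003.5

22000 RPM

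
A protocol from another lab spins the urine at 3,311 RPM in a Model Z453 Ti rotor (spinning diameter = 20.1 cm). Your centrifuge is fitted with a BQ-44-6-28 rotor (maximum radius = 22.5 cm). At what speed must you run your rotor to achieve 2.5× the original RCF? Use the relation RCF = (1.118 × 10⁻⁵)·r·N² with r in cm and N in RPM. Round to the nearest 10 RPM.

Original rotor: r = 20.1 / 2 = 10.05 cm
RCF_original = 1.118 × 10⁻⁵ × 10.05 × (3311)² = 1.118 × 10⁻⁵ × 10.05 × 10,962,721 ≈ 1,231.8 × g
Target RCF = 2.5 × 1,231.8 ≈ 3,079.5 × g
3,079.5 = 1.118 × 10⁻⁵ × 22.5 × N²
N² = 3,079.5 / (25.155 × 10⁻⁵) = 12,242,099
N ≈ √12,242,099 ≈ 3,498.9

3500 RPM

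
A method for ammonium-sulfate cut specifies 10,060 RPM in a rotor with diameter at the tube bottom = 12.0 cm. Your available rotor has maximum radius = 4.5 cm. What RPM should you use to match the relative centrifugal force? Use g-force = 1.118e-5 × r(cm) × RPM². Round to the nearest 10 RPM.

≈ 11620 RPM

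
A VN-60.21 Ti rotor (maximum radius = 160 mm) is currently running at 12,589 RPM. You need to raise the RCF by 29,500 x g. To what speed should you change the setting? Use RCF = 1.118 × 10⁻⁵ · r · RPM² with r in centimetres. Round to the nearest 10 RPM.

r = 160 mm = 16.0 cm
Current RCF = 1.118 × 10⁻⁵ × 16 × (12589)² = 1.118 × 10⁻⁵ × 16 × 158,482,921 ≈ 28,349.4 × g
Target RCF = 28,349.4 + 29,500 = 57,849.4 × g
N² = 57,849.4 / (17.888 × 10⁻⁵) = 323,397,809
N ≈ √323,397,809 ≈ 17,983.3

≈ 17980 RPM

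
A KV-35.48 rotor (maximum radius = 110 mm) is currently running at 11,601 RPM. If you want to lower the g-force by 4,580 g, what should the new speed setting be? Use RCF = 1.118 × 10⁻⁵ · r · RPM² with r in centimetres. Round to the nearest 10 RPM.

r = 110 mm = 11.0 cm
Current RCF = 1.118 × 10⁻⁵ × 11 × (11601)² = 1.118 × 10⁻⁵ × 11 × 134,583,201 ≈ 16,551 × g
Target RCF = 16,551 − 4,580 = 11,971 × g
N² = 11,971 / (12.298 × 10⁻⁵) = 97,341,031
N ≈ √97,341,031 ≈ 9,866.2

9870 RPM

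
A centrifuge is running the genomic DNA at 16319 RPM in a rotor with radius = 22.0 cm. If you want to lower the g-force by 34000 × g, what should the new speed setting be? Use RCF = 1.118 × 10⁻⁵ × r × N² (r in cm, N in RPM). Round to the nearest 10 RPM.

N₂ ≈ 11320 RPM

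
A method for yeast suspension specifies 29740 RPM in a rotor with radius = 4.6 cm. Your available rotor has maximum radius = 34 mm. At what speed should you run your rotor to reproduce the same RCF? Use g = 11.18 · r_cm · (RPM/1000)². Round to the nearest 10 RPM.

RCF_original = 11.18 × 4.6 × (29.74)² = 11.18 × 4.6 × 884.4676 ≈ 45,486.4 × g
Your rotor: r = 34 mm = 3.4 cm
45,486.4 = 11.18 × 3.4 × (N/1000)²
(N/1000)² = 45,486.4 / 38.012 = 1196.633
N = 1000 × √1196.633 ≈ 34,592.4

34590 RPM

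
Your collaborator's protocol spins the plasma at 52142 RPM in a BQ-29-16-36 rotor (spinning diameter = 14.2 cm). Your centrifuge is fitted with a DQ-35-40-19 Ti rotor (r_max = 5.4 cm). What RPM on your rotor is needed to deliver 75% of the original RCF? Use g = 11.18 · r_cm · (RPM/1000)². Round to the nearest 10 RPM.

51780 RPM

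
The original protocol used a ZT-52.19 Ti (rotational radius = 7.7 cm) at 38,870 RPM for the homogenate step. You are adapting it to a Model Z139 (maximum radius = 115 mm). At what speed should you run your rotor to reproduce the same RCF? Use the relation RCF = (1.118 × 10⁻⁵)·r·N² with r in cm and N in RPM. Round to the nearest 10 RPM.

≈ 31810 RPM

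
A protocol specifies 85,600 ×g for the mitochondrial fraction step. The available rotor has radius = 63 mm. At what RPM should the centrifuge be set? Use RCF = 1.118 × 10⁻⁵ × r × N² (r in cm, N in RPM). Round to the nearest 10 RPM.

34860 RPM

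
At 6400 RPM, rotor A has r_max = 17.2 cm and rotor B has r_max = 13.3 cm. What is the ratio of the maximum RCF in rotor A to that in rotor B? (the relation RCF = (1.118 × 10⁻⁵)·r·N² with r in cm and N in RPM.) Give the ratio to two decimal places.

1.29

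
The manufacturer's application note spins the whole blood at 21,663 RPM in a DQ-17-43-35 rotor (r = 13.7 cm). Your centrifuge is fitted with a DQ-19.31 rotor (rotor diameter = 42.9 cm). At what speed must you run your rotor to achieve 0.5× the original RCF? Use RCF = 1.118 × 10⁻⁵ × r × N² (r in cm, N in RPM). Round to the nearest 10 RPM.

RCF_original = 1.118 × 10⁻⁵ × 13.7 × (21663)² = 1.118 × 10⁻⁵ × 13.7 × 469,285,569 ≈ 71,878.6 × g
Target RCF = 0.5 × 71,878.6 ≈ 35,939.3 × g
Your rotor: r = 42.9 / 2 = 21.45 cm
35,939.3 = 1.118 × 10⁻⁵ × 21.45 × N²
N² = 35,939.3 / (23.9811 × 10⁻⁵) = 149,865,102
N ≈ √149,865,102 ≈ 12,241.9

≈ 12240 RPM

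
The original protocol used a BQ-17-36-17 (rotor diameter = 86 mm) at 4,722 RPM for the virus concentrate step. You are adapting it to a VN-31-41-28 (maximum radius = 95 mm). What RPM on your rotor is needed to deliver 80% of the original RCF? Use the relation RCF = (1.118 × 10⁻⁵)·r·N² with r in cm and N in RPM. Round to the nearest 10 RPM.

≈ 2840 RPM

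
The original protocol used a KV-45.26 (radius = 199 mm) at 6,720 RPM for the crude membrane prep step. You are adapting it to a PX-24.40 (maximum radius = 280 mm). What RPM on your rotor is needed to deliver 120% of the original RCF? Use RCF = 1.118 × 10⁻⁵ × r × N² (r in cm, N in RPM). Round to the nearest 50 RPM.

6200 RPM

Original rotor: r = 199 mm = 19.9 cm
RCF_original = 1.118 × 10⁻⁵ × 19.9 × (6720)² = 1.118 × 10⁻⁵ × 19.9 × 45,158,400 ≈ 10,046.9 × g
Target RCF = 1.2 × 10,046.9 ≈ 12,056.3 × g
Your rotor: r = 280 mm = 28.0 cm
12,056.3 = 1.118 × 10⁻⁵ × 28 × N²
N² = 12,056.3 / (31.304 × 10⁻⁵) = 38,513,608
N ≈ √38,513,608 ≈ 6,205.9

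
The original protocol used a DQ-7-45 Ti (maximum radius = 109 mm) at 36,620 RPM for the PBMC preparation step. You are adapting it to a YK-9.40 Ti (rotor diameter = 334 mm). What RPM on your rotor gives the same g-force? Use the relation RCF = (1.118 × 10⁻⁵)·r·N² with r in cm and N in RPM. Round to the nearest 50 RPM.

29600 RPM

Original rotor: r = 109 mm = 10.9 cm
RCF = 1.118 × 10⁻⁵ × r × N²
RCF_original = 1.118 × 10⁻⁵ × 10.9 × (36620)² = 1.118 × 10⁻⁵ × 10.9 × 1,341,024,400 ≈ 163,419.9 × g
Your rotor: r = 334 mm / 2 = 167 mm = 16.7 cm
163,419.9 = 1.118 × 10⁻⁵ × 16.7 × N²
N² = 163,419.9 / (18.6706 × 10⁻⁵) = 875,279,316
N ≈ √875,279,316 ≈ 29,585.1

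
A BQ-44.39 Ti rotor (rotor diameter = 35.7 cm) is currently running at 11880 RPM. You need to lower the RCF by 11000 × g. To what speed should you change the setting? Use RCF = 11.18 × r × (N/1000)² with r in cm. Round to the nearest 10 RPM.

r = 35.7 / 2 = 17.85 cm
Current RCF = 11.18 × 17.85 × (11.88)² = 11.18 × 17.85 × 141.1344 ≈ 28,165.2 × g
Target RCF = 28,165.2 − 11,000 = 17,165.2 × g
(N/1000)² = 17,165.2 / 199.563 = 86.01394
N = 1000 × √86.01394 ≈ 9,274.4

≈ 9270 RPM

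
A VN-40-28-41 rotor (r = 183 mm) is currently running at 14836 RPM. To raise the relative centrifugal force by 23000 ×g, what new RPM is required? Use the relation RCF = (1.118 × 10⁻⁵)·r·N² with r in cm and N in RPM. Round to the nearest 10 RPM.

N₂ ≈ 18240 RPM

r = 183 mm = 18.3 cm
Current RCF = 1.118 × 10⁻⁵ × 18.3 × (14836)² = 1.118 × 10⁻⁵ × 18.3 × 220,106,896 ≈ 45,032.6 × g
Target RCF = 45,032.6 + 23,000 = 68,032.6 × g
N² = 68,032.6 / (20.4594 × 10⁻⁵) = 332,524,903
N ≈ √332,524,903 ≈ 18,235.3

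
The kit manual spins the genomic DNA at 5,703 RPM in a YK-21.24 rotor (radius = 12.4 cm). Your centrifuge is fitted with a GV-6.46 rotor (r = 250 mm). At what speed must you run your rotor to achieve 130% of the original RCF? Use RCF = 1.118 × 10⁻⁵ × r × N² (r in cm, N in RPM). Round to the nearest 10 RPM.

≈ 4580 RPM

RCF_original = 1.118 × 10⁻⁵ × 12.4 × (5703)² = 1.118 × 10⁻⁵ × 12.4 × 32,524,209 ≈ 4,508.9 × g
Target RCF = 1.3 × 4,508.9 ≈ 5,861.6 × g
Your rotor: r = 250 mm = 25.0 cm
5,861.6 = 1.118 × 10⁻⁵ × 25 × N²
N² = 5,861.6 / (27.95 × 10⁻⁵) = 20,971,735
N ≈ √20,971,735 ≈ 4,579.5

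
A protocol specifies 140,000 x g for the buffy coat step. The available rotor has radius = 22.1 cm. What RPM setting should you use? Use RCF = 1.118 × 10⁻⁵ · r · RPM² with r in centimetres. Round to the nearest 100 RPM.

23800 RPM

RCF = 1.118 × 10⁻⁵ × r × N²
140,000 = 1.118 × 10⁻⁵ × 22.1 × N²
N² = 140,000 / (24.7078 × 10⁻⁵) = 566,622,686
N ≈ √566,622,686 ≈ 23,803.8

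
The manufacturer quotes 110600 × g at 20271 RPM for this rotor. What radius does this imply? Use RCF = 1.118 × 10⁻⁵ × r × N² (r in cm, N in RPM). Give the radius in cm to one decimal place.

110600 = 1.118 × 10⁻⁵ × r × (20271)²
r = 110600 / (1.118 × 10⁻⁵ × 410,913,441) = 110600 / 4594.012 ≈ 24.075 cm

r ≈ 24.1 cm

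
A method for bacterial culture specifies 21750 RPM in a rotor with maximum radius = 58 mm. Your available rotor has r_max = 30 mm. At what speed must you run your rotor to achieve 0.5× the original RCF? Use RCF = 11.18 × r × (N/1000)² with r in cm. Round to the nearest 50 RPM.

Original rotor: r = 58 mm = 5.8 cm
RCF = 11.18 × r × (N/1000)²
RCF_original = 11.18 × 5.8 × (21.75)² = 11.18 × 5.8 × 473.0625 ≈ 30,675.3 × g
Target RCF = 0.5 × 30,675.3 ≈ 15,337.6 × g
Your rotor: r = 30 mm = 3.0 cm
15,337.6 = 11.18 × 3 × (N/1000)²
(N/1000)² = 15,337.6 / 33.54 = 457.2928
N = 1000 × √457.2928 ≈ 21,384.4

21400 RPM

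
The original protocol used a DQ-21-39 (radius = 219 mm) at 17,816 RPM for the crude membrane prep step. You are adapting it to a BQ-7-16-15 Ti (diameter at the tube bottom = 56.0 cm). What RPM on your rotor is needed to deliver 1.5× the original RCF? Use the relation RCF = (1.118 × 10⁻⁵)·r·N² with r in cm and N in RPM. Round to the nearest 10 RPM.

Original rotor: r = 219 mm = 21.9 cm
RCF = 1.118 × 10⁻⁵ × r × N²
RCF_original = 1.118 × 10⁻⁵ × 21.9 × (17816)² = 1.118 × 10⁻⁵ × 21.9 × 317,409,856 ≈ 77,715.3 × g
Target RCF = 1.5 × 77,715.3 ≈ 116,573 × g
Your rotor: r = 56.0 / 2 = 28 cm
116,573 = 1.118 × 10⁻⁵ × 28 × N²
N² = 116,573 / (31.304 × 10⁻⁵) = 372,390,110
N ≈ √372,390,110 ≈ 19,297.4

≈ 19300 RPM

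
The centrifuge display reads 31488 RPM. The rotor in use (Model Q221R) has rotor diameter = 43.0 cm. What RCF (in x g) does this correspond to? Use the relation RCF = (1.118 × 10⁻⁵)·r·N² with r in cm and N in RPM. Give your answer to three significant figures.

r = 43.0 / 2 = 21.5 cm
RCF = 1.118 × 10⁻⁵ × 21.5 × (31488)² = 1.118 × 10⁻⁵ × 21.5 × 991,494,144 ≈ 238,325.4 × g

238000 x g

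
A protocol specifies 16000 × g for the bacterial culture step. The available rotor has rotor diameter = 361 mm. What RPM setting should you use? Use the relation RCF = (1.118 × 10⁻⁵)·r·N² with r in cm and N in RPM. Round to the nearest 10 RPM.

8900 RPM

r = 361 mm / 2 = 180.5 mm = 18.05 cm
16,000 = 1.118 × 10⁻⁵ × 18.05 × N²
N² = 16,000 / (20.1799 × 10⁻⁵) = 79,286,815
N ≈ √79,286,815 ≈ 8,904.3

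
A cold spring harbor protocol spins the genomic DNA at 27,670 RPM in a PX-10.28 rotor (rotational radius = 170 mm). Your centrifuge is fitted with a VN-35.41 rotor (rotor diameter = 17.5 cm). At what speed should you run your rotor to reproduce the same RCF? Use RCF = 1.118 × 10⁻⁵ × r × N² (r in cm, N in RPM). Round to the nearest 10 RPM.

≈ 38570 RPM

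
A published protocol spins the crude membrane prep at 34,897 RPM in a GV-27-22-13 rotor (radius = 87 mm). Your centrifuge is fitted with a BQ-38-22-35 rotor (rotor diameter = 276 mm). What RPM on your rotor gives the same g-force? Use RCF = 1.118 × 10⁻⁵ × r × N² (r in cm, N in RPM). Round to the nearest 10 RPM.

Original rotor: r = 87 mm = 8.7 cm
RCF_original = 1.118 × 10⁻⁵ × 8.7 × (34897)² = 1.118 × 10⁻⁵ × 8.7 × 1,217,800,609 ≈ 118,450.6 × g
Your rotor: r = 276 mm / 2 = 138 mm = 13.8 cm
118,450.6 = 1.118 × 10⁻⁵ × 13.8 × N²
N² = 118,450.6 / (15.4284 × 10⁻⁵) = 767,743,901
N ≈ √767,743,901 ≈ 27,708.2

27710 RPM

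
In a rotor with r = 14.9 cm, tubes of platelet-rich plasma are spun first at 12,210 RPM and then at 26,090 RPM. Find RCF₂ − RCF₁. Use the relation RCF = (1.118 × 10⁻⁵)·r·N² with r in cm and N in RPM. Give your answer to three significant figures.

RCF₁ = 1.118 × 10⁻⁵ × 14.9 × (12210)² = 1.118 × 10⁻⁵ × 14.9 × 149,084,100 ≈ 24,834.7 × g
RCF₂ = 1.118 × 10⁻⁵ × 14.9 × (26090)² = 1.118 × 10⁻⁵ × 14.9 × 680,688,100 ≈ 113,390.4 × g
Increase = 113,390.4 − 24,834.7 = 88,555.7

≈ 88600 g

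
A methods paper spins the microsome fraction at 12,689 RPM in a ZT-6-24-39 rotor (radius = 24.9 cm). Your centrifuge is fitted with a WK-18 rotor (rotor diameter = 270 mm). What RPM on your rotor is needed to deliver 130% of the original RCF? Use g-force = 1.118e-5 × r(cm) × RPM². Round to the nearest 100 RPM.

≈ 19600 RPM

RCF_original = 1.118 × 10⁻⁵ × 24.9 × (12689)² = 1.118 × 10⁻⁵ × 24.9 × 161,010,721 ≈ 44,822.5 × g
Target RCF = 1.3 × 44,822.5 ≈ 58,269.2 × g
Your rotor: r = 270 mm / 2 = 135 mm = 13.5 cm
58,269.2 = 1.118 × 10⁻⁵ × 13.5 × N²
N² = 58,269.2 / (15.093 × 10⁻⁵) = 386,067,714
N ≈ √386,067,714 ≈ 19,648.6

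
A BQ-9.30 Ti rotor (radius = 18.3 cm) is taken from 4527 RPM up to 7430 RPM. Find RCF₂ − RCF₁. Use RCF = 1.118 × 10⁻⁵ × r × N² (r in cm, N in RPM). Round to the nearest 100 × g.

≈ 7100 × g

RCF₁ = 1.118 × 10⁻⁵ × 18.3 × (4527)² = 1.118 × 10⁻⁵ × 18.3 × 20,493,729 ≈ 4,192.9 × g
RCF₂ = 1.118 × 10⁻⁵ × 18.3 × (7430)² = 1.118 × 10⁻⁵ × 18.3 × 55,204,900 ≈ 11,294.6 × g
Increase = 11,294.6 − 4,192.9 = 7,101.7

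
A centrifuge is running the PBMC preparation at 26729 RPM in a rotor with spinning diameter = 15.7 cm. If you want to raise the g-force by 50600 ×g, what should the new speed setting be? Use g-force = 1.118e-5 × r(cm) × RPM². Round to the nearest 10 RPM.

N₂ ≈ 35930 RPM

r = 15.7 / 2 = 7.85 cm
Current RCF = 1.118 × 10⁻⁵ × 7.85 × (26729)² = 1.118 × 10⁻⁵ × 7.85 × 714,439,441 ≈ 62,701.3 × g
Target RCF = 62,701.3 + 50,600 = 113,301.3 × g
N² = 113,301.3 / (8.7763 × 10⁻⁵) = 1,290,991,648
N ≈ √1,290,991,648 ≈ 35,930.4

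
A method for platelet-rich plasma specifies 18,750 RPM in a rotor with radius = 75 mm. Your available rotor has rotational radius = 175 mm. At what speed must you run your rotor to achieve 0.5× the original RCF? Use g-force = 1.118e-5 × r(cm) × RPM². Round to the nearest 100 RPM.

Original rotor: r = 75 mm = 7.5 cm
RCF = 1.118 × 10⁻⁵ × r × N²
RCF_original = 1.118 × 10⁻⁵ × 7.5 × (18750)² = 1.118 × 10⁻⁵ × 7.5 × 351,562,500 ≈ 29,478.5 × g
Target RCF = 0.5 × 29,478.5 ≈ 14,739.2 × g
Your rotor: r = 175 mm = 17.5 cm
14,739.2 = 1.118 × 10⁻⁵ × 17.5 × N²
N² = 14,739.2 / (19.565 × 10⁻⁵) = 75,334,526
N ≈ √75,334,526 ≈ 8,679.5

≈ 8700 RPM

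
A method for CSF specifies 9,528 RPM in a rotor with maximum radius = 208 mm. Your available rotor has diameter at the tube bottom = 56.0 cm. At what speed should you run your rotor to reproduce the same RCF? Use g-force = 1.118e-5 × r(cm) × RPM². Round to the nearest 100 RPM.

≈ 8200 RPM

Original rotor: r = 208 mm = 20.8 cm
RCF_original = 1.118 × 10⁻⁵ × 20.8 × (9528)² = 1.118 × 10⁻⁵ × 20.8 × 90,782,784 ≈ 21,111 × g
Your rotor: r = 56.0 / 2 = 28 cm
21,111 = 1.118 × 10⁻⁵ × 28 × N²
N² = 21,111 / (31.304 × 10⁻⁵) = 67,438,666
N ≈ √67,438,666 ≈ 8,212.1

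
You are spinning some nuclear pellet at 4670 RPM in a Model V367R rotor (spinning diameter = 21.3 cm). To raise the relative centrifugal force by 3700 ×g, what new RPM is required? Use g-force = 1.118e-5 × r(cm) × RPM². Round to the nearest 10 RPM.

7270 RPM

r = 21.3 / 2 = 10.65 cm
Current RCF = 1.118 × 10⁻⁵ × 10.65 × (4670)² = 1.118 × 10⁻⁵ × 10.65 × 21,808,900 ≈ 2,596.7 × g
Target RCF = 2,596.7 + 3,700 = 6,296.7 × g
N² = 6,296.7 / (11.9067 × 10⁻⁵) = 52,883,671
N ≈ √52,883,671 ≈ 7,272.1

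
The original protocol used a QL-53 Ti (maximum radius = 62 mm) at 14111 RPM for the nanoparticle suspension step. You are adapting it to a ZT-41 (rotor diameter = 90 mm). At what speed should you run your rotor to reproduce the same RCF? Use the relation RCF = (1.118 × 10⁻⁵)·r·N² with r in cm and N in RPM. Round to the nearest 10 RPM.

Original rotor: r = 62 mm = 6.2 cm
RCF_original = 1.118 × 10⁻⁵ × 6.2 × (14111)² = 1.118 × 10⁻⁵ × 6.2 × 199,120,321 ≈ 13,802.2 × g
Your rotor: r = 90 mm / 2 = 45 mm = 4.5 cm
13,802.2 = 1.118 × 10⁻⁵ × 4.5 × N²
N² = 13,802.2 / (5.031 × 10⁻⁵) = 274,343,073
N ≈ √274,343,073 ≈ 16,563.3

≈ 16560 RPM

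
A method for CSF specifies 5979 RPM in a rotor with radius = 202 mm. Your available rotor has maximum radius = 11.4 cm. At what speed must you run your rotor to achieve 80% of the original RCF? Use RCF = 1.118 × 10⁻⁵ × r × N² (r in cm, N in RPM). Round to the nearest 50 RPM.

7100 RPM

Original rotor: r = 202 mm = 20.2 cm
RCF_original = 1.118 × 10⁻⁵ × 20.2 × (5979)² = 1.118 × 10⁻⁵ × 20.2 × 35,748,441 ≈ 8,073.3 × g
Target RCF = 0.8 × 8,073.3 ≈ 6,458.6 × g
6,458.6 = 1.118 × 10⁻⁵ × 11.4 × N²
N² = 6,458.6 / (12.7452 × 10⁻⁵) = 50,674,764
N ≈ √50,674,764 ≈ 7,118.6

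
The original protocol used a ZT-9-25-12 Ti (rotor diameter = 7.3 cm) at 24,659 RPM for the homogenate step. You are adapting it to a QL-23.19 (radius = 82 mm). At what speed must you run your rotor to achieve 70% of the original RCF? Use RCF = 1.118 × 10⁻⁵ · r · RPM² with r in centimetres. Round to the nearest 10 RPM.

Original rotor: r = 7.3 / 2 = 3.65 cm
RCF_original = 1.118 × 10⁻⁵ × 3.65 × (24659)² = 1.118 × 10⁻⁵ × 3.65 × 608,066,281 ≈ 24,813.4 × g
Target RCF = 0.7 × 24,813.4 ≈ 17,369.4 × g
Your rotor: r = 82 mm = 8.2 cm
17,369.4 = 1.118 × 10⁻⁵ × 8.2 × N²
N² = 17,369.4 / (9.1676 × 10⁻⁵) = 189,465,073
N ≈ √189,465,073 ≈ 13,764.6

≈ 13760 RPM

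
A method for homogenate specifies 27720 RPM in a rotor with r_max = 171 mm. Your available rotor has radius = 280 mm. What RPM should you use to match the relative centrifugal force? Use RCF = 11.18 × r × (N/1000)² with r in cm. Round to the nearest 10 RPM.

Original rotor: r = 171 mm = 17.1 cm
RCF_original = 11.18 × 17.1 × (27.72)² = 11.18 × 17.1 × 768.3984 ≈ 146,900.9 × g
Your rotor: r = 280 mm = 28.0 cm
146,900.9 = 11.18 × 28 × (N/1000)²
(N/1000)² = 146,900.9 / 313.04 = 469.272
N = 1000 × √469.272 ≈ 21,662.7

≈ 21660 RPM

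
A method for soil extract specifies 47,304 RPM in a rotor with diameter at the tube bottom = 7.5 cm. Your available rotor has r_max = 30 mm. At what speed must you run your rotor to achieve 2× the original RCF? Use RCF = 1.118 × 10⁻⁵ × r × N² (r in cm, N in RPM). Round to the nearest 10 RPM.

Original rotor: r = 7.5 / 2 = 3.75 cm
RCF_original = 1.118 × 10⁻⁵ × 3.75 × (47304)² = 1.118 × 10⁻⁵ × 3.75 × 2,237,668,416 ≈ 93,814.2 × g
Target RCF = 2 × 93,814.2 ≈ 187,628.4 × g
Your rotor: r = 30 mm = 3.0 cm
187,628.4 = 1.118 × 10⁻⁵ × 3 × N²
N² = 187,628.4 / (3.354 × 10⁻⁵) = 5,594,168,157
N ≈ √5,594,168,157 ≈ 74,794.2

74790 RPM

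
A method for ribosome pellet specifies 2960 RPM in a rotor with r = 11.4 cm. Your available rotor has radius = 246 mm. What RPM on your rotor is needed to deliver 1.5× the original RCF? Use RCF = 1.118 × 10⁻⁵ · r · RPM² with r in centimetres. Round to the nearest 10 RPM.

2470 RPM

RCF_original = 1.118 × 10⁻⁵ × 11.4 × (2960)² = 1.118 × 10⁻⁵ × 11.4 × 8,761,600 ≈ 1,116.7 × g
Target RCF = 1.5 × 1,116.7 ≈ 1,675.1 × g
Your rotor: r = 246 mm = 24.6 cm
1,675.1 = 1.118 × 10⁻⁵ × 24.6 × N²
N² = 1,675.1 / (27.5028 × 10⁻⁵) = 6,090,653
N ≈ √6,090,653 ≈ 2,467.9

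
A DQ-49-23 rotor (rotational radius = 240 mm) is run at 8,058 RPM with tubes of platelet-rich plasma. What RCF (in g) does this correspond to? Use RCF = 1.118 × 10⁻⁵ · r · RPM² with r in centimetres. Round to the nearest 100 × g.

RCF ≈ 17400 g

r = 240 mm = 24.0 cm
RCF = 1.118 × 10⁻⁵ × 24 × (8058)² = 1.118 × 10⁻⁵ × 24 × 64,931,364 ≈ 17,422.4 × g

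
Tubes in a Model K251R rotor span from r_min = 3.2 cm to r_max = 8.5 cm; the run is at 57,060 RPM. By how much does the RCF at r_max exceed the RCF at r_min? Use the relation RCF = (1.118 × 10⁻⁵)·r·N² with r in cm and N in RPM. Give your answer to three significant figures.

ΔRCF = 1.118 × 10⁻⁵ × (r_max − r_min) × N² = 1.118 × 10⁻⁵ × 5.3 × 3,255,843,600 ≈ 192,921.8

≈ 193000 x g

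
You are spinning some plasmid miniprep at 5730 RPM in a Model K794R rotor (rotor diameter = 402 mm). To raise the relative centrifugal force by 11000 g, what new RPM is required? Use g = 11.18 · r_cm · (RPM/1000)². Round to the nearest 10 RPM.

r = 402 mm / 2 = 201 mm = 20.1 cm
Current RCF = 11.18 × 20.1 × (5.73)² = 11.18 × 20.1 × 32.8329 ≈ 7,378.1 × g
Target RCF = 7,378.1 + 11,000 = 18,378.1 × g
(N/1000)² = 18,378.1 / 224.718 = 81.78295
N = 1000 × √81.78295 ≈ 9,043.4

≈ 9040 RPM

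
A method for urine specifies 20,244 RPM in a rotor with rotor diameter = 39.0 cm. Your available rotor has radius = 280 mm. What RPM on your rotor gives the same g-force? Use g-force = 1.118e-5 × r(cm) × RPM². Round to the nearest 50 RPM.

16900 RPM

Original rotor: r = 39.0 / 2 = 19.5 cm
RCF_original = 1.118 × 10⁻⁵ × 19.5 × (20244)² = 1.118 × 10⁻⁵ × 19.5 × 409,819,536 ≈ 89,344.8 × g
Your rotor: r = 280 mm = 28.0 cm
89,344.8 = 1.118 × 10⁻⁵ × 28 × N²
N² = 89,344.8 / (31.304 × 10⁻⁵) = 285,410,171
N ≈ √285,410,171 ≈ 16,894.1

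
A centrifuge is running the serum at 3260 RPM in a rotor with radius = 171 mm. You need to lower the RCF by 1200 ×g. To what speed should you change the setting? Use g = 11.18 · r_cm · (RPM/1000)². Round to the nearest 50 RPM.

N₂ ≈ 2100 RPM

r = 171 mm = 17.1 cm
Current RCF = 11.18 × 17.1 × (3.26)² = 11.18 × 17.1 × 10.6276 ≈ 2,031.8 × g
Target RCF = 2,031.8 − 1,200 = 831.8 × g
(N/1000)² = 831.8 / 191.178 = 4.350919
N = 1000 × √4.350919 ≈ 2,085.9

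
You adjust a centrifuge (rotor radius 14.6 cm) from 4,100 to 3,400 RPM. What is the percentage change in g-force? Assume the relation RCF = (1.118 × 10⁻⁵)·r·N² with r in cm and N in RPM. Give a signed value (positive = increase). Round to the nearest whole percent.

-31%

RCF ∝ N², so the ratio is (3400/4100)² = (0.829268)² = 0.6877.
Change = 0.6877 − 1 = -0.3123 → -31.2%.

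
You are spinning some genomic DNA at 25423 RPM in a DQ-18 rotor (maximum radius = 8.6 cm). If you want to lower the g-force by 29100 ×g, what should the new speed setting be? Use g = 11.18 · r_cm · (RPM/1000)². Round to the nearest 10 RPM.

≈ 18540 RPM

Current RCF = 11.18 × 8.6 × (25.423)² = 11.18 × 8.6 × 646.328929 ≈ 62,143.2 × g
Target RCF = 62,143.2 − 29,100 = 33,043.2 × g
(N/1000)² = 33,043.2 / 96.148 = 343.6702
N = 1000 × √343.6702 ≈ 18,538.3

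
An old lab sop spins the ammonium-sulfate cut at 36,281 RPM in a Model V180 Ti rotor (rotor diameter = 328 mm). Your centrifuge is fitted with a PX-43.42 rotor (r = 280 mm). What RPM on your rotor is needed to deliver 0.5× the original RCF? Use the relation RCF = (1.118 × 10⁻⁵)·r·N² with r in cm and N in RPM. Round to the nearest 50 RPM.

≈ 19650 RPM

Original rotor: r = 328 mm / 2 = 164 mm = 16.4 cm
RCF = 1.118 × 10⁻⁵ × r × N²
RCF_original = 1.118 × 10⁻⁵ × 16.4 × (36281)² = 1.118 × 10⁻⁵ × 16.4 × 1,316,310,961 ≈ 241,348.2 × g
Target RCF = 0.5 × 241,348.2 ≈ 120,674.1 × g
Your rotor: r = 280 mm = 28.0 cm
120,674.1 = 1.118 × 10⁻⁵ × 28 × N²
N² = 120,674.1 / (31.304 × 10⁻⁵) = 385,490,992
N ≈ √385,490,992 ≈ 19,633.9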